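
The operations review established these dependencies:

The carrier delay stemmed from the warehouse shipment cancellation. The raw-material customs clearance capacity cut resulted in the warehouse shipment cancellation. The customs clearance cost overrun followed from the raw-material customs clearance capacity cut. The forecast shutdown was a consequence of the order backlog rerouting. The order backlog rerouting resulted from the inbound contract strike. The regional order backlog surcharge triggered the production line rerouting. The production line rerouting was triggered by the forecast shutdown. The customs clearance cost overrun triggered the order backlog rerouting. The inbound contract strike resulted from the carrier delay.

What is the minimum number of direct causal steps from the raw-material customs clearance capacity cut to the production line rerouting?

Shortest chain: the raw-material customs clearance capacity cut → the customs clearance cost overrun → the order backlog rerouting → the forecast shutdown → the production line rerouting.

4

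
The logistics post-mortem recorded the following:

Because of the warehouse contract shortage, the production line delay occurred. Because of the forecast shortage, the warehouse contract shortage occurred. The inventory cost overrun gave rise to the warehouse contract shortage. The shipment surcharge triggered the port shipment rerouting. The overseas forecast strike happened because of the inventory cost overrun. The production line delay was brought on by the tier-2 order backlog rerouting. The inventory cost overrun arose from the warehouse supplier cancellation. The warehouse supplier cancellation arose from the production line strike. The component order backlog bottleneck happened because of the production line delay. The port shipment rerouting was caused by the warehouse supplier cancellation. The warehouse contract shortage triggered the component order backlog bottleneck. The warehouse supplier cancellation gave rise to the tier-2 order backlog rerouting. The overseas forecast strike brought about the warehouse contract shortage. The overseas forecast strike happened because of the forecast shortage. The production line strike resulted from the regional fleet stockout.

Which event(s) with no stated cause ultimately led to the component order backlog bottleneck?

the forecast shortage, the regional fleet stockout

Tracing upstream from the component order backlog bottleneck: the component order backlog bottleneck ← the warehouse contract shortage ← the inventory cost overrun ← the warehouse supplier cancellation ← the production line strike ← the regional fleet stockout.
A separate upstream branch: the component order backlog bottleneck ← the warehouse contract shortage ← the forecast shortage.
Each of those chain origins has no stated cause.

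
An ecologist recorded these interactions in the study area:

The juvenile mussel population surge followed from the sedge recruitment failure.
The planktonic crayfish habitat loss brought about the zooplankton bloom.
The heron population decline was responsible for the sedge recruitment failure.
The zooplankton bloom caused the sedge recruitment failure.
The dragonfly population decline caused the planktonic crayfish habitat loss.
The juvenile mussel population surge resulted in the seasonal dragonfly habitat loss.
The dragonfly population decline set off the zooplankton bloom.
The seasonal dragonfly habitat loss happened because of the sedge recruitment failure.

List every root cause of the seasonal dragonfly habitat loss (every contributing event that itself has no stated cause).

the dragonfly population decline, the heron population decline

Tracing upstream from the seasonal dragonfly habitat loss: the seasonal dragonfly habitat loss ← the sedge recruitment failure ← the zooplankton bloom ← the dragonfly population decline.
A separate upstream branch: the seasonal dragonfly habitat loss ← the sedge recruitment failure ← the heron population decline.
Each of those chain origins has no stated cause.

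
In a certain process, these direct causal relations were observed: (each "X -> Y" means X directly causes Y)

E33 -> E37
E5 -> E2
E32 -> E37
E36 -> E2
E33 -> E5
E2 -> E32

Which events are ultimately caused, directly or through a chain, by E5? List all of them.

Direct effects: E2.
2 steps out: E32.
3 steps out: E37.
Not reachable from it: E33, E36.

E2, E32, E37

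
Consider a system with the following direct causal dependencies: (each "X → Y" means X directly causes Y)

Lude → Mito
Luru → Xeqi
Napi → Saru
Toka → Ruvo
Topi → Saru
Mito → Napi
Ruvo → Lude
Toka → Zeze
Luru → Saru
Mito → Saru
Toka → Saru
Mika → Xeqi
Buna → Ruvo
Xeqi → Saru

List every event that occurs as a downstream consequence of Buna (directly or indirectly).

Direct effects: Ruvo.
2 steps out: Lude.
3 steps out: Mito.
4 steps out: Napi, Saru.
Not reachable from it: Toka, Mika, Zeze, Topi, Luru, Xeqi.

Lude, Mito, Napi, Ruvo, Saru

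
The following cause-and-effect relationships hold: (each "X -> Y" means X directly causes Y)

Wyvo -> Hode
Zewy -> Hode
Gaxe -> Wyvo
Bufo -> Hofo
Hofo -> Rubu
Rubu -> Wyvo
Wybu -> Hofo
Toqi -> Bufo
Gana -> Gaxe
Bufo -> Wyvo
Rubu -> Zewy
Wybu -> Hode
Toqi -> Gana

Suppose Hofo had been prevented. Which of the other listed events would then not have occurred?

Downstream of Hofo: Rubu, Wyvo, Zewy, Hode.
Of those, still caused via another path: Wyvo, Hode.
The remainder have no surviving cause.

Rubu, Zewy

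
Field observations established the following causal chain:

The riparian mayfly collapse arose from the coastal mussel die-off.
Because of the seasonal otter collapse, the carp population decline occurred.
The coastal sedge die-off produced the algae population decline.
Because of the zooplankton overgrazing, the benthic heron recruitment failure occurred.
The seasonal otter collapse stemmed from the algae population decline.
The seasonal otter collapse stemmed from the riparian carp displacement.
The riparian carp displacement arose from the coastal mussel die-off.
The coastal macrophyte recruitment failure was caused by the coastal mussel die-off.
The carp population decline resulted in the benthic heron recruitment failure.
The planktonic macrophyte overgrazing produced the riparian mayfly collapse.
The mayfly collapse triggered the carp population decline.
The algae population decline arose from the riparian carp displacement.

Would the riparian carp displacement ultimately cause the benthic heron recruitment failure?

There is a causal chain: the riparian carp displacement → the seasonal otter collapse → the carp population decline → the benthic heron recruitment failure.

Yes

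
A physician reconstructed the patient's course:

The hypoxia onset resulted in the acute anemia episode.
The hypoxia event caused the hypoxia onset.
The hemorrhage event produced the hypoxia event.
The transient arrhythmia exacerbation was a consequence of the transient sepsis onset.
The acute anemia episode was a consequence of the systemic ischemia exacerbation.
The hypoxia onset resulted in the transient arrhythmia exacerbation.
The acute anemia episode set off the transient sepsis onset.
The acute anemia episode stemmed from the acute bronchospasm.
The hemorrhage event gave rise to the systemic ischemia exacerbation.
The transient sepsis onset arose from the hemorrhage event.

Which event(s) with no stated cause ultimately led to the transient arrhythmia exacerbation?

Tracing upstream from the transient arrhythmia exacerbation: the transient arrhythmia exacerbation ← the transient sepsis onset ← the acute anemia episode ← the acute bronchospasm.
A separate upstream branch: the transient arrhythmia exacerbation ← the transient sepsis onset ← the hemorrhage event.
Each of those chain origins has no stated cause.

the acute bronchospasm, the hemorrhage event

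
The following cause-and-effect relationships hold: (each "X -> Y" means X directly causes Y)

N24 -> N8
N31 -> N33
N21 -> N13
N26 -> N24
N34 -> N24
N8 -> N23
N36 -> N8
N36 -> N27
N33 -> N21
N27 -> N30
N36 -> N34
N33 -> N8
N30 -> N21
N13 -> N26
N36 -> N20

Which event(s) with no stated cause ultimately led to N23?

Tracing upstream from N23: N23 ← N8 ← N36.
A separate upstream branch: N23 ← N8 ← N33 ← N31.
Each of those chain origins has no stated cause.

N31, N36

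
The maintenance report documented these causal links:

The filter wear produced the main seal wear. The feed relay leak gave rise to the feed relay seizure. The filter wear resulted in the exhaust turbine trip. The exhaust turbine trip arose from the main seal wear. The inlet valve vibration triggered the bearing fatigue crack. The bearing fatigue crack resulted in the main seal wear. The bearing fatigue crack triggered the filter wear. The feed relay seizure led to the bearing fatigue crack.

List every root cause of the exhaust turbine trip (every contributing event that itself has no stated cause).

Tracing upstream from the exhaust turbine trip: the exhaust turbine trip ← the filter wear ← the bearing fatigue crack ← the feed relay seizure ← the feed relay leak.
A separate upstream branch: the exhaust turbine trip ← the filter wear ← the bearing fatigue crack ← the inlet valve vibration.
Each of those chain origins has no stated cause.

the feed relay leak, the inlet valve vibration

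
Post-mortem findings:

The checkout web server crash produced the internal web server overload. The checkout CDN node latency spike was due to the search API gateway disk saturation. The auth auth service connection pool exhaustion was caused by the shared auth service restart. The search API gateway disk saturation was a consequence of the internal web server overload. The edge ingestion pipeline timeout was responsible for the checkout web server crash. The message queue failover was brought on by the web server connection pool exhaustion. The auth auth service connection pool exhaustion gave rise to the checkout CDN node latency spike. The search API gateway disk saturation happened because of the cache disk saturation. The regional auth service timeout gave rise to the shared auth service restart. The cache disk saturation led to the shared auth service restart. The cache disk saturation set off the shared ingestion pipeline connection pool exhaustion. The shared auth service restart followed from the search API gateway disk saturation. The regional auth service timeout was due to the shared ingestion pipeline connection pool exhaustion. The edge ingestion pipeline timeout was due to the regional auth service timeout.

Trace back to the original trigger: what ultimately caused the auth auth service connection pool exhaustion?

the cache disk saturation

Tracing upstream from the auth auth service connection pool exhaustion: the auth auth service connection pool exhaustion ← the shared auth service restart ← the cache disk saturation.
The cache disk saturation has no stated cause, so it is the root.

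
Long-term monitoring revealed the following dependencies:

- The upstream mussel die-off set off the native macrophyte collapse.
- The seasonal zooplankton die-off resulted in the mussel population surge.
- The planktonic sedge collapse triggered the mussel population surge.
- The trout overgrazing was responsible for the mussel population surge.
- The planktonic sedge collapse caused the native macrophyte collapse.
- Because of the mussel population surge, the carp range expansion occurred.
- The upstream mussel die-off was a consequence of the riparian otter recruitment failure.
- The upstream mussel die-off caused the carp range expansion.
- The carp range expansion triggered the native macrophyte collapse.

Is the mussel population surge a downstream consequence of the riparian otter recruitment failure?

No

The riparian otter recruitment failure leads to the upstream mussel die-off, the carp range expansion, the native macrophyte collapse; the mussel population surge is not among them.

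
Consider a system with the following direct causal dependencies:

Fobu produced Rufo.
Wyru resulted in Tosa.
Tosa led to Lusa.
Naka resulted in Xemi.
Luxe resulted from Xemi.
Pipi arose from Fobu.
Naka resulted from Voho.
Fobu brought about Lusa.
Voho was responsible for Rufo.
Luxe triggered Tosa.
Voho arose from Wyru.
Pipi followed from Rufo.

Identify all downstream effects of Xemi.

Lusa, Luxe, Tosa

Direct effects: Luxe.
2 steps out: Tosa.
3 steps out: Lusa.
Not reachable from it: Wyru, Voho, Fobu, Naka, Rufo, Pipi.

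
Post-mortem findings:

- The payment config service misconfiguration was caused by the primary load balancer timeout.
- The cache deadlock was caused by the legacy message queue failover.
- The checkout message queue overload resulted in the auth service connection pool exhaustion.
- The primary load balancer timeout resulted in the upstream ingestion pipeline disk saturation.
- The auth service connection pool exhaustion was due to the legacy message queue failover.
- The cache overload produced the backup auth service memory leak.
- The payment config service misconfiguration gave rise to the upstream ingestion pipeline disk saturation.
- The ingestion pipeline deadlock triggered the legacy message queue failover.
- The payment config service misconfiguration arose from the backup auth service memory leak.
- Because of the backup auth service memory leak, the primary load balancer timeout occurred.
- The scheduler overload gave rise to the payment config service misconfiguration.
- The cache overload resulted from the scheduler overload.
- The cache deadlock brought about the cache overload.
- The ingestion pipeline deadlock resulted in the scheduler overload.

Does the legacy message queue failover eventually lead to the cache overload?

Yes

There is a causal chain: the legacy message queue failover → the cache deadlock → the cache overload.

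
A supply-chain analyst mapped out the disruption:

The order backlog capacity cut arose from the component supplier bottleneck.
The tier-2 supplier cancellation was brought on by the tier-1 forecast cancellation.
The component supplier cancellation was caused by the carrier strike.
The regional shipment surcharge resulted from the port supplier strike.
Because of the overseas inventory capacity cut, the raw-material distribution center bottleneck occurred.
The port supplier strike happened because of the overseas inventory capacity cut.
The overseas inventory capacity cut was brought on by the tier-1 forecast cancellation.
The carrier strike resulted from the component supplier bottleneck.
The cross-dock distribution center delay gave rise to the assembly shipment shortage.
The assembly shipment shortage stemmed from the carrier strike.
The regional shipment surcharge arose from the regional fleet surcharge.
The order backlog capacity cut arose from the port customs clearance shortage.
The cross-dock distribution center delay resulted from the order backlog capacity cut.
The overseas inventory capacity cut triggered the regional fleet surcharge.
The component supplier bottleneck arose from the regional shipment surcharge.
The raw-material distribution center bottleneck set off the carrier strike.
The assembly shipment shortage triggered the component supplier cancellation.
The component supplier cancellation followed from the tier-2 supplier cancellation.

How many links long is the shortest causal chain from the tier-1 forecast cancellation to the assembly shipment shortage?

4

Shortest chain: the tier-1 forecast cancellation → the overseas inventory capacity cut → the raw-material distribution center bottleneck → the carrier strike → the assembly shipment shortage.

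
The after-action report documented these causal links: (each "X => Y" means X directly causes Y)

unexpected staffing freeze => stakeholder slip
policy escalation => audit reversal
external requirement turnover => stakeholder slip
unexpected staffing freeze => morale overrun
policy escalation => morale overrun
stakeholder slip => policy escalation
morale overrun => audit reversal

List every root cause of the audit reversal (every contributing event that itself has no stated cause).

Tracing upstream from the audit reversal: the audit reversal ← the policy escalation ← the stakeholder slip ← the external requirement turnover.
A separate upstream branch: the audit reversal ← the morale overrun ← the unexpected staffing freeze.
Each of those chain origins has no stated cause.

the external requirement turnover, the unexpected staffing freeze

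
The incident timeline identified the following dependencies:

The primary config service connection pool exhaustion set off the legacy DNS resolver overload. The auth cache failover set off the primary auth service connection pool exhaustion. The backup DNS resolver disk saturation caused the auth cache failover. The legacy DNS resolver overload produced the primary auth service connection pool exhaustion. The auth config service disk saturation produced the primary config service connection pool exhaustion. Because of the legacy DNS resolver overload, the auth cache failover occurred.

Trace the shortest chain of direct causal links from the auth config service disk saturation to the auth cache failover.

the auth config service disk saturation → the primary config service connection pool exhaustion
the primary config service connection pool exhaustion → the legacy DNS resolver overload
the legacy DNS resolver overload → the auth cache failover
Length: 3 steps.

the auth config service disk saturation → the primary config service connection pool exhaustion → the legacy DNS resolver overload → the auth cache failover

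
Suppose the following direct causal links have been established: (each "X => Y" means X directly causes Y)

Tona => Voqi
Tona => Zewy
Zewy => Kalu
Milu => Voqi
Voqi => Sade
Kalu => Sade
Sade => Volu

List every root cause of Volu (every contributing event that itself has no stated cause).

Tracing upstream from Volu: Volu ← Sade ← Voqi ← Tona.
A separate upstream branch: Volu ← Sade ← Voqi ← Milu.
Each of those chain origins has no stated cause.

Milu, Tona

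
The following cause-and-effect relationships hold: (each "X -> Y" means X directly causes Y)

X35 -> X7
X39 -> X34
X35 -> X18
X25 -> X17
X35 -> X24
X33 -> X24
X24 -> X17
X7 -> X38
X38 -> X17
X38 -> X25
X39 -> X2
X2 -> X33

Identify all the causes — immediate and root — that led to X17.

X2, X24, X25, X33, X35, X38, X39, X7

Immediate causes of X17: X38, X25, X24.
Further upstream: X35, X7, X39, X2, X33.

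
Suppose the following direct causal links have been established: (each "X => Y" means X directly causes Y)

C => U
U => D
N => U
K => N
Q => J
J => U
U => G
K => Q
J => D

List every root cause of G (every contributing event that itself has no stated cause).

Tracing upstream from G: G ← U ← N ← K.
A separate upstream branch: G ← U ← C.
Each of those chain origins has no stated cause.

C, K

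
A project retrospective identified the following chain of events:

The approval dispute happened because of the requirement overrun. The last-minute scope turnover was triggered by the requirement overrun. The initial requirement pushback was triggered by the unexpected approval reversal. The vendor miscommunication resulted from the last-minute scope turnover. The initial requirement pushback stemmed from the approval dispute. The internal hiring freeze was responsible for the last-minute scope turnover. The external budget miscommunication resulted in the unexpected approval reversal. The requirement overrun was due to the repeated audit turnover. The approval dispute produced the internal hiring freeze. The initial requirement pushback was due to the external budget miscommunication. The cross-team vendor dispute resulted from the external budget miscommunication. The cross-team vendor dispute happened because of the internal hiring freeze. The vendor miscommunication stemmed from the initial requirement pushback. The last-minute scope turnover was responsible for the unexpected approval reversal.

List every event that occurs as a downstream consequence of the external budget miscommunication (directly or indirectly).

Direct effects: the cross-team vendor dispute, the unexpected approval reversal, the initial requirement pushback.
2 steps out: the vendor miscommunication.
Not reachable from it: the repeated audit turnover, the requirement overrun, the approval dispute, the internal hiring freeze, the last-minute scope turnover.

the cross-team vendor dispute, the initial requirement pushback, the unexpected approval reversal, the vendor miscommunication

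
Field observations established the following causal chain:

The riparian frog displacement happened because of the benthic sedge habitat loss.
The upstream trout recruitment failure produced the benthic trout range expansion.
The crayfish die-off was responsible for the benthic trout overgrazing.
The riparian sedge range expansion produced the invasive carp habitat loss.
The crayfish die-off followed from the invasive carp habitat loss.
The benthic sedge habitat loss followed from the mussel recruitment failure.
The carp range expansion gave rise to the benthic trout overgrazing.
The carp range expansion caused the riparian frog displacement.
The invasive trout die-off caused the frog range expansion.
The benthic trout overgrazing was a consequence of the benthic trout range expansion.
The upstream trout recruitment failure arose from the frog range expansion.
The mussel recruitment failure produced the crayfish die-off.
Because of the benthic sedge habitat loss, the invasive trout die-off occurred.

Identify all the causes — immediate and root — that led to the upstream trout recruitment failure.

Immediate cause of the upstream trout recruitment failure: the frog range expansion.
Further upstream: the mussel recruitment failure, the benthic sedge habitat loss, the invasive trout die-off.

the benthic sedge habitat loss, the frog range expansion, the invasive trout die-off, the mussel recruitment failure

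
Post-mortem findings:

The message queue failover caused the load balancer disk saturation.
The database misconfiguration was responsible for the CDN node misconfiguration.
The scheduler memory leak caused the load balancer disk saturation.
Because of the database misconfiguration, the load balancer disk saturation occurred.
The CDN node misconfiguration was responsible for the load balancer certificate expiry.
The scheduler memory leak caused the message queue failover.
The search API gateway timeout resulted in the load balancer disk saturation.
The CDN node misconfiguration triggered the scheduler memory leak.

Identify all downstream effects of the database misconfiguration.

the CDN node misconfiguration, the load balancer certificate expiry, the load balancer disk saturation, the message queue failover, the scheduler memory leak

Direct effects: the CDN node misconfiguration, the load balancer disk saturation.
2 steps out: the scheduler memory leak, the load balancer certificate expiry.
3 steps out: the message queue failover.
Not reachable from it: the search API gateway timeout.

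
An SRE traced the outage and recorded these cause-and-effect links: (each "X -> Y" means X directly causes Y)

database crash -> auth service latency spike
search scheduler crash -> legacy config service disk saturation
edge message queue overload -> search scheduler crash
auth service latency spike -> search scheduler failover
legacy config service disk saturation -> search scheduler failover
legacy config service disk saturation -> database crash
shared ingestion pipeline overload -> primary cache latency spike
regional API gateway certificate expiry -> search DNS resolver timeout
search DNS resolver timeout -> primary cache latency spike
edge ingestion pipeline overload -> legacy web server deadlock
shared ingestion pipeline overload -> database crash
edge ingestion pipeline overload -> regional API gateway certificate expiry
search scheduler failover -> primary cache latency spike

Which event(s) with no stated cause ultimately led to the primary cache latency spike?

the edge ingestion pipeline overload, the edge message queue overload, the shared ingestion pipeline overload

Tracing upstream from the primary cache latency spike: the primary cache latency spike ← the shared ingestion pipeline overload.
A separate upstream branch: the primary cache latency spike ← the search scheduler failover ← the legacy config service disk saturation ← the search scheduler crash ← the edge message queue overload.
A separate upstream branch: the primary cache latency spike ← the search DNS resolver timeout ← the regional API gateway certificate expiry ← the edge ingestion pipeline overload.
Each of those chain origins has no stated cause.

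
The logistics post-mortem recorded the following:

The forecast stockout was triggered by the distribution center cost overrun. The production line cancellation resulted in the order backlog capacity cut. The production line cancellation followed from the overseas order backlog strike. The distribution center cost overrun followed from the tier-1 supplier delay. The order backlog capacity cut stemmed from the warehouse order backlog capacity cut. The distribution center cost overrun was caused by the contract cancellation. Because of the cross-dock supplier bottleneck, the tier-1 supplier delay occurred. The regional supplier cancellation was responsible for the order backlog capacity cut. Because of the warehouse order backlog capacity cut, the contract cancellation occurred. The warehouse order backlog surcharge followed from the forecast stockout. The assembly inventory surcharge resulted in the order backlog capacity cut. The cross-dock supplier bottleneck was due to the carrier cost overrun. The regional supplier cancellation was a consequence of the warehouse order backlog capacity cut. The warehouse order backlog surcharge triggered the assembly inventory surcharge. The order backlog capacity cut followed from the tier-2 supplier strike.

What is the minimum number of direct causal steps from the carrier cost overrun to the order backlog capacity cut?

7

Shortest chain: the carrier cost overrun → the cross-dock supplier bottleneck → the tier-1 supplier delay → the distribution center cost overrun → the forecast stockout → the warehouse order backlog surcharge → the assembly inventory surcharge → the order backlog capacity cut.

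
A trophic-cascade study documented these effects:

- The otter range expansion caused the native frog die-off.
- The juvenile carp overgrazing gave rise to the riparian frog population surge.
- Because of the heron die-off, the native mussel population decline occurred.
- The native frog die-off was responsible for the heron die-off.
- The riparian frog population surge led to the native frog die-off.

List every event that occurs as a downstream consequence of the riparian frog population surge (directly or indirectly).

the heron die-off, the native frog die-off, the native mussel population decline

Direct effects: the native frog die-off.
2 steps out: the heron die-off.
3 steps out: the native mussel population decline.
Not reachable from it: the juvenile carp overgrazing, the otter range expansion.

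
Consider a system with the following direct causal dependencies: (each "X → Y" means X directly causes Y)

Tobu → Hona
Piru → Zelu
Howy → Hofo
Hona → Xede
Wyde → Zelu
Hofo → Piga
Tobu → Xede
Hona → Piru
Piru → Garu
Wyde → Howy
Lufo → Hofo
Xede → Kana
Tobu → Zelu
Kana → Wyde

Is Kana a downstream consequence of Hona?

Yes

There is a causal chain: Hona → Xede → Kana.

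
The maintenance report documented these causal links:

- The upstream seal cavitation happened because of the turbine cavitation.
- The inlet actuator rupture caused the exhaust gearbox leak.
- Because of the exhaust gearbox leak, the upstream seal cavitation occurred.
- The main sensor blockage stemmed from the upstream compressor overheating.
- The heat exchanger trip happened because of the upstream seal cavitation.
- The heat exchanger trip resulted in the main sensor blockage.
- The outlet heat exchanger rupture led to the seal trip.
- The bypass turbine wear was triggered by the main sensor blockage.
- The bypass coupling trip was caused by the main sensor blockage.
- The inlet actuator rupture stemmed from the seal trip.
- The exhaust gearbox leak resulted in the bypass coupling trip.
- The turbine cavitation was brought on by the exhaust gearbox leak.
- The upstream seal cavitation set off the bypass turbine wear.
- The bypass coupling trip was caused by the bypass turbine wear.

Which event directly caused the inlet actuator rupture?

Upstream contributors include the outlet heat exchanger rupture, but only the seal trip feeds directly into the inlet actuator rupture.

the seal trip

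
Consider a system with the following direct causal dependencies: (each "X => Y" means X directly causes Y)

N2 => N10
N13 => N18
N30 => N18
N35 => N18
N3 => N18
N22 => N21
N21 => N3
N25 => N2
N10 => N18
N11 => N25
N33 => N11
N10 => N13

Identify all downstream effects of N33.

N10, N11, N13, N18, N2, N25

Direct effects: N11.
2 steps out: N25.
3 steps out: N2.
4 steps out: N10.
5 steps out: N13, N18.
Not reachable from it: N22, N30, N35, N21, N3.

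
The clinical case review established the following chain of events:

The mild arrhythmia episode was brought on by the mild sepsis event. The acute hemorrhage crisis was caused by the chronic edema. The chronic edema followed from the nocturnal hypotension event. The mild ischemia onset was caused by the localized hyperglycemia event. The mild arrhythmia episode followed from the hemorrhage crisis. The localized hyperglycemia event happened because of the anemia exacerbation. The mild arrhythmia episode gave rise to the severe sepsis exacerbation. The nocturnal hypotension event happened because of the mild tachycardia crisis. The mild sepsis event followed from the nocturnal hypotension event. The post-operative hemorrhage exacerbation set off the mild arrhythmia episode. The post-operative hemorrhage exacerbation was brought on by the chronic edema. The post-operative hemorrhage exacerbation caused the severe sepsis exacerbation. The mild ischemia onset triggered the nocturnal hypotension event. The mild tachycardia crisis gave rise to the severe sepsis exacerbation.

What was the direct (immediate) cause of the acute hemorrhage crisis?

Upstream contributors include the anemia exacerbation, the mild tachycardia crisis, the localized hyperglycemia event, the mild ischemia onset, the nocturnal hypotension event, but only the chronic edema feeds directly into the acute hemorrhage crisis.

the chronic edema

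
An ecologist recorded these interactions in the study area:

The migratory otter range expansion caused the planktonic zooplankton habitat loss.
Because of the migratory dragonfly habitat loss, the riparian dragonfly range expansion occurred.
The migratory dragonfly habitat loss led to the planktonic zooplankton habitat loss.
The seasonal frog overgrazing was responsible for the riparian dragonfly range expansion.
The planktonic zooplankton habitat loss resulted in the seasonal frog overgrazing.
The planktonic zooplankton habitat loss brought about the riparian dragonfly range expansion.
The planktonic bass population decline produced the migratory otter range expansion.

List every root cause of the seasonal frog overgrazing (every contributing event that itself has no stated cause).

Tracing upstream from the seasonal frog overgrazing: the seasonal frog overgrazing ← the planktonic zooplankton habitat loss ← the migratory dragonfly habitat loss.
A separate upstream branch: the seasonal frog overgrazing ← the planktonic zooplankton habitat loss ← the migratory otter range expansion ← the planktonic bass population decline.
Each of those chain origins has no stated cause.

the migratory dragonfly habitat loss, the planktonic bass population decline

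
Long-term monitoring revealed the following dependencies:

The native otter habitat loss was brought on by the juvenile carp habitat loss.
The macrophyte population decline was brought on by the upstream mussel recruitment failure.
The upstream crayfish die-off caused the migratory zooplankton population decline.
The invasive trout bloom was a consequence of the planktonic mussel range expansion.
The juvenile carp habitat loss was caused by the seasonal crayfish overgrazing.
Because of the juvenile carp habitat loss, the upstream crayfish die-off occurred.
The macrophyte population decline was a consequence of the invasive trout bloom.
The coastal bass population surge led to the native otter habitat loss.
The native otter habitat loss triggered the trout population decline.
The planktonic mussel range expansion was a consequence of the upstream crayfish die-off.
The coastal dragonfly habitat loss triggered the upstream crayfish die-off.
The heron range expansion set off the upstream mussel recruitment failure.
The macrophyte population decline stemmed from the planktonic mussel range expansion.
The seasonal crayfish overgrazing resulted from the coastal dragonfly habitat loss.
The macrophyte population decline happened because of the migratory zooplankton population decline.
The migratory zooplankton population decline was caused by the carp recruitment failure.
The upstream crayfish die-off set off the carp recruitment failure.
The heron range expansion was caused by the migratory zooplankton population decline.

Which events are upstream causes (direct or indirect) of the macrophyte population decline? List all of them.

Immediate causes of the macrophyte population decline: the migratory zooplankton population decline, the planktonic mussel range expansion, the invasive trout bloom, the upstream mussel recruitment failure.
Further upstream: the coastal dragonfly habitat loss, the seasonal crayfish overgrazing, the juvenile carp habitat loss, the upstream crayfish die-off, the carp recruitment failure, the heron range expansion.

the carp recruitment failure, the coastal dragonfly habitat loss, the heron range expansion, the invasive trout bloom, the juvenile carp habitat loss, the migratory zooplankton population decline, the planktonic mussel range expansion, the seasonal crayfish overgrazing, the upstream crayfish die-off, the upstream mussel recruitment failure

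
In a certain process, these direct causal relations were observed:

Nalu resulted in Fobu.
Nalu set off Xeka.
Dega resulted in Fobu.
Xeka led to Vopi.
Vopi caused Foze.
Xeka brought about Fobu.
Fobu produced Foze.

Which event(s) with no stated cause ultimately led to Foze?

Tracing upstream from Foze: Foze ← Fobu ← Nalu.
A separate upstream branch: Foze ← Fobu ← Dega.
Each of those chain origins has no stated cause.

Dega, Nalu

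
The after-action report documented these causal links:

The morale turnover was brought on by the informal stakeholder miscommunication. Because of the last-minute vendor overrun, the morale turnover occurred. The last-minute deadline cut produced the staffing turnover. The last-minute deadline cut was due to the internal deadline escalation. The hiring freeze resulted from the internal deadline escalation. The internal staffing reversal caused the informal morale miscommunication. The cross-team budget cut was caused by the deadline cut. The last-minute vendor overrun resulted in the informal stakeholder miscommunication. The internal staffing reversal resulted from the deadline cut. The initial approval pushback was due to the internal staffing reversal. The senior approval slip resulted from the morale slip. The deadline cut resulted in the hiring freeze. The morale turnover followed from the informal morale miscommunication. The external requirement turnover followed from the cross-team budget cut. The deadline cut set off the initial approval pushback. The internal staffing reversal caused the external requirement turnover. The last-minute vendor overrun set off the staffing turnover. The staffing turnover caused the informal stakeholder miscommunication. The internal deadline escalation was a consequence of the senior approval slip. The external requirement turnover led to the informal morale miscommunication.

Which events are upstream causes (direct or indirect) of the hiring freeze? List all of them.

Immediate causes of the hiring freeze: the deadline cut, the internal deadline escalation.
Further upstream: the morale slip, the senior approval slip.

the deadline cut, the internal deadline escalation, the morale slip, the senior approval slip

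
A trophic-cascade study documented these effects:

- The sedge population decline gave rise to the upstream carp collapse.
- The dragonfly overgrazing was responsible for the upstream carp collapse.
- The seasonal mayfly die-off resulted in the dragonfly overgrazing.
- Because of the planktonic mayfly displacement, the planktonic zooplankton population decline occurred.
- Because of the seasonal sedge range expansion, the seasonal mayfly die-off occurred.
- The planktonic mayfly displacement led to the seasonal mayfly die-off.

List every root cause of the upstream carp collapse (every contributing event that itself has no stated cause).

Tracing upstream from the upstream carp collapse: the upstream carp collapse ← the dragonfly overgrazing ← the seasonal mayfly die-off ← the seasonal sedge range expansion.
A separate upstream branch: the upstream carp collapse ← the dragonfly overgrazing ← the seasonal mayfly die-off ← the planktonic mayfly displacement.
A separate upstream branch: the upstream carp collapse ← the sedge population decline.
Each of those chain origins has no stated cause.

the planktonic mayfly displacement, the seasonal sedge range expansion, the sedge population decline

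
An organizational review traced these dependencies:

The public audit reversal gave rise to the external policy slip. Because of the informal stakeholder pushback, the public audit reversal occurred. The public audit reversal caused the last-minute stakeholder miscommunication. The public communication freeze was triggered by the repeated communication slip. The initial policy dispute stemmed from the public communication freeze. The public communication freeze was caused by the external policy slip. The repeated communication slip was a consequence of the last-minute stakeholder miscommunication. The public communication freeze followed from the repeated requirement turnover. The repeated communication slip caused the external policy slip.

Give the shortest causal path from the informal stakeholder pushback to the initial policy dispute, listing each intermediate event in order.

the informal stakeholder pushback → the public audit reversal → the external policy slip → the public communication freeze → the initial policy dispute

the informal stakeholder pushback → the public audit reversal
the public audit reversal → the external policy slip
the external policy slip → the public communication freeze
the public communication freeze → the initial policy dispute
Length: 4 steps.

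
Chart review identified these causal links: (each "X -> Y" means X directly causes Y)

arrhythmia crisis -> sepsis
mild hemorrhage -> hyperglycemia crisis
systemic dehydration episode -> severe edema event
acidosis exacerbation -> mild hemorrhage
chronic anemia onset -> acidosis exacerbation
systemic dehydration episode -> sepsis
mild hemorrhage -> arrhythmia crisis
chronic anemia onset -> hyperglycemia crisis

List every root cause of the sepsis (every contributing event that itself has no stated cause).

the chronic anemia onset, the systemic dehydration episode

Tracing upstream from the sepsis: the sepsis ← the arrhythmia crisis ← the mild hemorrhage ← the acidosis exacerbation ← the chronic anemia onset.
A separate upstream branch: the sepsis ← the systemic dehydration episode.
Each of those chain origins has no stated cause.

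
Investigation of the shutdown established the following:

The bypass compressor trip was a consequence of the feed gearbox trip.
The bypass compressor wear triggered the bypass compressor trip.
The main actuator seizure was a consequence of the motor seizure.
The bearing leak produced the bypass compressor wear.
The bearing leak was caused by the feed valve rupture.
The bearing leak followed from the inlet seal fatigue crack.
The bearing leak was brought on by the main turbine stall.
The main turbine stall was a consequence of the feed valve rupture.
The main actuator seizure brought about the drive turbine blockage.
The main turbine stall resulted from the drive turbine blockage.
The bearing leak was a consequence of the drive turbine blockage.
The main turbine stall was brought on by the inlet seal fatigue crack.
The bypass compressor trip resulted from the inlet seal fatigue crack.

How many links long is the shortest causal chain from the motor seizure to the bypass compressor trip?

5

Shortest chain: the motor seizure → the main actuator seizure → the drive turbine blockage → the bearing leak → the bypass compressor wear → the bypass compressor trip.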